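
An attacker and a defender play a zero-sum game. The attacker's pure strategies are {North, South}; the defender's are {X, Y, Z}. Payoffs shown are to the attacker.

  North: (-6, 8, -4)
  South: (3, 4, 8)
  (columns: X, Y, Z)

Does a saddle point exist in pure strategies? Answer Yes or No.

Yes

Row minima: North → -6, South → 3; maximin = 3.
Column maxima: X → 3, Y → 8, Z → 8; minimax = 3.
maximin = minimax = 3, so a saddle point exists.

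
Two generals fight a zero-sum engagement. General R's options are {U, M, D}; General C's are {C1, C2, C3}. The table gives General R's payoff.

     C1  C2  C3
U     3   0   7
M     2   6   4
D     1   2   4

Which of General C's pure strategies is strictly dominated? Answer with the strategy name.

C1 holds General R's payoff strictly below C3 in every row: 3 < 7, 2 < 4, 1 < 4.
So C3 is strictly dominated for General C.

C3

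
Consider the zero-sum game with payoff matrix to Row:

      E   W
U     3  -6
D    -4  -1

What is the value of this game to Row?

-9/4

Row minima: U → -6, D → -4; maximin = -4.
Column maxima: E → 3, W → -1; minimax = -1.
-4 ≠ -1, so there is no saddle point; optimal play is mixed.
Let Row play U with probability p. Expected payoff against E: 3p + (-4)(1−p) = 7p − 4; against W: (-6)p + (-1)(1−p) = −5p − 1.
Setting these equal: 7p − 4 = −5p − 1 ⇒ 12p = 3 ⇒ p = 1/4, and the value is (7)·(1/4) − 4 = -9/4.
For Column: with q = P(E), equating U's and D's payoffs gives 9q − 6 = −3q − 1 ⇒ q = 5/12.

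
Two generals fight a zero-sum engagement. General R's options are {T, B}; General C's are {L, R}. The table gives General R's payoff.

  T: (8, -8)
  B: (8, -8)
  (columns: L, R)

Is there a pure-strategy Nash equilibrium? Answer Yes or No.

Yes

Row minima: T → -8, B → -8; maximin = -8.
Column maxima: L → 8, R → -8; minimax = -8.
maximin = minimax = -8, so a saddle point exists.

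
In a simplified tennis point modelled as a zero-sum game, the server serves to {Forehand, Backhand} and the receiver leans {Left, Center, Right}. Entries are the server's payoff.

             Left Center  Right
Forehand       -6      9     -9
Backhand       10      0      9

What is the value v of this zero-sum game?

3

Row minima: Forehand → -9, Backhand → 0; maximin = 0.
Column maxima: Left → 10, Center → 9, Right → 9; minimax = 9.
0 ≠ 9, so there is no saddle point; optimal play is mixed.
Left is strictly dominated by Right (it gives the server strictly more in every row), so the receiver never plays it.
On the remaining 2×2 (Forehand, Backhand vs Center, Right):
Let the server play Forehand with probability p. Expected payoff against Center: 9p + 0(1−p) = 9p; against Right: (-9)p + 9(1−p) = −18p + 9.
Setting these equal: 9p = −18p + 9 ⇒ 27p = 9 ⇒ p = 1/3, and the value is (9)·(1/3) = 3.
For the receiver: with q = P(Center), equating Forehand's and Backhand's payoffs gives 18q − 9 = −9q + 9 ⇒ q = 2/3.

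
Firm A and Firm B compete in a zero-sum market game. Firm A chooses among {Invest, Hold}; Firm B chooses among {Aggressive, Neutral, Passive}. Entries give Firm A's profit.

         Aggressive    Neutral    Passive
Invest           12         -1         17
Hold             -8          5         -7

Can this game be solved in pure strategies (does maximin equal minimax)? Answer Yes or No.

No

Row minima: Invest → -1, Hold → -8; maximin = -1.
Column maxima: Aggressive → 12, Neutral → 5, Passive → 17; minimax = 5.
-1 ≠ 5, so no pure-strategy equilibrium exists.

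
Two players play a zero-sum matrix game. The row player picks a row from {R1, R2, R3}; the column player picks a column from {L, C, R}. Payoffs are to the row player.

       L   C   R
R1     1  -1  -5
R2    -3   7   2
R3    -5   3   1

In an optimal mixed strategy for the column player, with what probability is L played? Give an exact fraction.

Row minima: R1 → -5, R2 → -3, R3 → -5; maximin = -3.
Column maxima: L → 1, C → 7, R → 2; minimax = 1.
-3 ≠ 1, so there is no saddle point; optimal play is mixed.
R3 is strictly dominated by R2, so the row player never plays it.
C is strictly dominated by R (it gives the row player strictly more in every row), so the column player never plays it.
On the remaining 2×2 (R1, R2 vs L, R):
Let the row player play R1 with probability p. Expected payoff against L: 1p + (-3)(1−p) = 4p − 3; against R: (-5)p + 2(1−p) = −7p + 2.
Setting these equal: 4p − 3 = −7p + 2 ⇒ 11p = 5 ⇒ p = 5/11, and the value is (4)·(5/11) − 3 = -13/11.
For the column player: with q = P(L), equating R1's and R2's payoffs gives 6q − 5 = −5q + 2 ⇒ q = 7/11.

7/11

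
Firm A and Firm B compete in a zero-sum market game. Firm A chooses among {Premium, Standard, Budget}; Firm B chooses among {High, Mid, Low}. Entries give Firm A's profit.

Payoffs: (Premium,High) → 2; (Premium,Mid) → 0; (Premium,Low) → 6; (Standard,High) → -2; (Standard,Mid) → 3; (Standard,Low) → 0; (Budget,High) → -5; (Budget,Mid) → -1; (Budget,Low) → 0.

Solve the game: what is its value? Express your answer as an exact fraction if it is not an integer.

6/7

Row minima: Premium → 0, Standard → -2, Budget → -5; maximin = 0.
Column maxima: High → 2, Mid → 3, Low → 6; minimax = 2.
0 ≠ 2, so there is no saddle point; optimal play is mixed.
Budget is strictly dominated by Premium, so Firm A never plays it.
Low is strictly dominated by High (it gives Firm A strictly more in every row), so Firm B never plays it.
On the remaining 2×2 (Premium, Standard vs High, Mid):
Let Firm A play Premium with probability p. Expected payoff against High: 2p + (-2)(1−p) = 4p − 2; against Mid: 0p + 3(1−p) = −3p + 3.
Setting these equal: 4p − 2 = −3p + 3 ⇒ 7p = 5 ⇒ p = 5/7, and the value is (4)·(5/7) − 2 = 6/7.
For Firm B: with q = P(High), equating Premium's and Standard's payoffs gives 2q = −5q + 3 ⇒ q = 3/7.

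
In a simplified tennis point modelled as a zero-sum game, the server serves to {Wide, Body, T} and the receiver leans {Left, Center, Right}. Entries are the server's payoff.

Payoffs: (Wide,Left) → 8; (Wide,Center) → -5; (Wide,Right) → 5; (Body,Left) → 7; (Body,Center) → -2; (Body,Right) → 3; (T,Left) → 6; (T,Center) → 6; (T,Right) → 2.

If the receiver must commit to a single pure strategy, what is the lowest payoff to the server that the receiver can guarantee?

5

Column maxima: Left → 8, Center → 6, Right → 5.
The smallest of these is 5.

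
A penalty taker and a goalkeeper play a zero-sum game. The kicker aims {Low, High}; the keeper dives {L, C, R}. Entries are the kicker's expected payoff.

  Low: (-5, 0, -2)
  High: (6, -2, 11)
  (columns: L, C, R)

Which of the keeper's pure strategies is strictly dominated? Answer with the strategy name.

L holds the kicker's payoff strictly below R in every row: -5 < -2, 6 < 11.
So R is strictly dominated for the keeper.

R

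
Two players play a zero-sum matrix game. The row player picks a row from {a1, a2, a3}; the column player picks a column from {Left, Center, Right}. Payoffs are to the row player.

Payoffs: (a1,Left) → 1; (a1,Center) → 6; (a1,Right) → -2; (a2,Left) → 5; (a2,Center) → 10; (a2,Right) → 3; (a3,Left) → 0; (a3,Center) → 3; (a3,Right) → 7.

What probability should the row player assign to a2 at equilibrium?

Row minima: a1 → -2, a2 → 3, a3 → 0; maximin = 3.
Column maxima: Left → 5, Center → 10, Right → 7; minimax = 5.
3 ≠ 5, so there is no saddle point; optimal play is mixed.
a1 is strictly dominated by a2, so the row player never plays it.
Center is strictly dominated by Left (it gives the row player strictly more in every row), so the column player never plays it.
On the remaining 2×2 (a2, a3 vs Left, Right):
Let the row player play a2 with probability p. Expected payoff against Left: 5p + 0(1−p) = 5p; against Right: 3p + 7(1−p) = −4p + 7.
Setting these equal: 5p = −4p + 7 ⇒ 9p = 7 ⇒ p = 7/9, and the value is (5)·(7/9) = 35/9.
For the column player: with q = P(Left), equating a2's and a3's payoffs gives 2q + 3 = −7q + 7 ⇒ q = 4/9.

7/9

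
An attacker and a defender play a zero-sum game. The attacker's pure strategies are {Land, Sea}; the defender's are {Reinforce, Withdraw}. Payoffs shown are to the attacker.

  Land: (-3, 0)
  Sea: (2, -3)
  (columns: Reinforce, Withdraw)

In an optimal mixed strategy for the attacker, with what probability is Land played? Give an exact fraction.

Row minima: Land → -3, Sea → -3; maximin = -3.
Column maxima: Reinforce → 2, Withdraw → 0; minimax = 0.
-3 ≠ 0, so there is no saddle point; optimal play is mixed.
Let the attacker play Land with probability p. Expected payoff against Reinforce: (-3)p + 2(1−p) = −5p + 2; against Withdraw: 0p + (-3)(1−p) = 3p − 3.
Setting these equal: −5p + 2 = 3p − 3 ⇒ −8p = -5 ⇒ p = 5/8, and the value is (-5)·(5/8) + 2 = -9/8.
For the defender: with q = P(Reinforce), equating Land's and Sea's payoffs gives −3q = 5q − 3 ⇒ q = 3/8.

5/8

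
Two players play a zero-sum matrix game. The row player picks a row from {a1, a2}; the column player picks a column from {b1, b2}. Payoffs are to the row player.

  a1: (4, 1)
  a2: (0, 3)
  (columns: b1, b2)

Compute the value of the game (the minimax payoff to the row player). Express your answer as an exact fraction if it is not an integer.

Row minima: a1 → 1, a2 → 0; maximin = 1.
Column maxima: b1 → 4, b2 → 3; minimax = 3.
1 ≠ 3, so there is no saddle point; optimal play is mixed.
Let the row player play a1 with probability p. Expected payoff against b1: 4p + 0(1−p) = 4p; against b2: 1p + 3(1−p) = −2p + 3.
Setting these equal: 4p = −2p + 3 ⇒ 6p = 3 ⇒ p = 1/2, and the value is (4)·(1/2) = 2.
For the column player: with q = P(b1), equating a1's and a2's payoffs gives 3q + 1 = −3q + 3 ⇒ q = 1/3.

2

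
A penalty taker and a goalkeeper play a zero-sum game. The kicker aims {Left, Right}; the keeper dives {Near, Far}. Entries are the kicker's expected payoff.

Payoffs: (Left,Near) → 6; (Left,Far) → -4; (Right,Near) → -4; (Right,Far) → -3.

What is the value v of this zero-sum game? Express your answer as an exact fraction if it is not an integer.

-34/11

Row minima: Left → -4, Right → -4; maximin = -4.
Column maxima: Near → 6, Far → -3; minimax = -3.
-4 ≠ -3, so there is no saddle point; optimal play is mixed.
Let the kicker play Left with probability p. Expected payoff against Near: 6p + (-4)(1−p) = 10p − 4; against Far: (-4)p + (-3)(1−p) = −p − 3.
Setting these equal: 10p − 4 = −p − 3 ⇒ 11p = 1 ⇒ p = 1/11, and the value is (10)·(1/11) − 4 = -34/11.
For the keeper: with q = P(Near), equating Left's and Right's payoffs gives 10q − 4 = −q − 3 ⇒ q = 1/11.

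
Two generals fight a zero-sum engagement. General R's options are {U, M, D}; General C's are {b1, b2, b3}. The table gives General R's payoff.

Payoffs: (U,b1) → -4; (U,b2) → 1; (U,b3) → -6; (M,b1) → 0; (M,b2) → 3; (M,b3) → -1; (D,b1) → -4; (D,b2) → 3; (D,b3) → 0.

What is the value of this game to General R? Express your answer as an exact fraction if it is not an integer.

-4/5

Row minima: U → -6, M → -1, D → -4; maximin = -1.
Column maxima: b1 → 0, b2 → 3, b3 → 0; minimax = 0.
-1 ≠ 0, so there is no saddle point; optimal play is mixed.
U is strictly dominated by M, so General R never plays it.
b2 is strictly dominated by b1 (it gives General R strictly more in every row), so General C never plays it.
On the remaining 2×2 (M, D vs b1, b3):
Let General R play M with probability p. Expected payoff against b1: 0p + (-4)(1−p) = 4p − 4; against b3: (-1)p + 0(1−p) = −p.
Setting these equal: 4p − 4 = −p ⇒ 5p = 4 ⇒ p = 4/5, and the value is (4)·(4/5) − 4 = -4/5.
For General C: with q = P(b1), equating M's and D's payoffs gives q − 1 = −4q ⇒ q = 1/5.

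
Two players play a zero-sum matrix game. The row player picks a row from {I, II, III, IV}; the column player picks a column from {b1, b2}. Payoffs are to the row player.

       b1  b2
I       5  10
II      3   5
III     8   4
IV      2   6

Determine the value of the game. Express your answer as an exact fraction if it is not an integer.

20/3

Row minima: I → 5, II → 3, III → 4, IV → 2; maximin = 5.
Column maxima: b1 → 8, b2 → 10; minimax = 8.
5 ≠ 8, so there is no saddle point; optimal play is mixed.
II is strictly dominated by I, so the row player never plays it.
IV is strictly dominated by I, so the row player never plays it.
On the remaining 2×2 (I, III vs b1, b2):
Let the row player play I with probability p. Expected payoff against b1: 5p + 8(1−p) = −3p + 8; against b2: 10p + 4(1−p) = 6p + 4.
Setting these equal: −3p + 8 = 6p + 4 ⇒ −9p = -4 ⇒ p = 4/9, and the value is (-3)·(4/9) + 8 = 20/3.
For the column player: with q = P(b1), equating I's and III's payoffs gives −5q + 10 = 4q + 4 ⇒ q = 2/3.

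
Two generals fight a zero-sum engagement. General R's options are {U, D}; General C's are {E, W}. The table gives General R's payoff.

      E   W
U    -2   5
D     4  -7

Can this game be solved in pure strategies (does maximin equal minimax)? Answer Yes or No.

Row minima: U → -2, D → -7; maximin = -2.
Column maxima: E → 4, W → 5; minimax = 4.
-2 ≠ 4, so no pure-strategy equilibrium exists.

No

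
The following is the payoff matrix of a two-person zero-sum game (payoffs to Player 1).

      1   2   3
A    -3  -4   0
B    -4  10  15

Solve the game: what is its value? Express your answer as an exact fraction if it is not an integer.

Row minima: A → -4, B → -4; maximin = -4.
Column maxima: 1 → -3, 2 → 10, 3 → 15; minimax = -3.
-4 ≠ -3, so there is no saddle point; optimal play is mixed.
3 is strictly dominated by 1 (it gives Player 1 strictly more in every row), so Player 2 never plays it.
On the remaining 2×2 (A, B vs 1, 2):
Let Player 1 play A with probability p. Expected payoff against 1: (-3)p + (-4)(1−p) = p − 4; against 2: (-4)p + 10(1−p) = −14p + 10.
Setting these equal: p − 4 = −14p + 10 ⇒ 15p = 14 ⇒ p = 14/15, and the value is (1)·(14/15) − 4 = -46/15.
For Player 2: with q = P(1), equating A's and B's payoffs gives q − 4 = −14q + 10 ⇒ q = 14/15.

-46/15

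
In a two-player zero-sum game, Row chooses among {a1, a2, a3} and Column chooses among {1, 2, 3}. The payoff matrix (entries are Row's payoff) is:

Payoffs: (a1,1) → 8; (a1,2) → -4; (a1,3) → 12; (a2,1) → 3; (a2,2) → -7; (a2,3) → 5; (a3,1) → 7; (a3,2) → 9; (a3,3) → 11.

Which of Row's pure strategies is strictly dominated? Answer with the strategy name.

a2

a1 gives a strictly higher payoff than a2 against every column: 8 > 3, -4 > -7, 12 > 5.
So a2 is strictly dominated and Row never plays it.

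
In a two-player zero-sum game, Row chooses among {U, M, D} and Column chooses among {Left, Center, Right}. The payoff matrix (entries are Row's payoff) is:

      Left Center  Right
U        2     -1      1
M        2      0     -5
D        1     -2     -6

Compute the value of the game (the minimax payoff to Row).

Row minima: U → -1, M → -5, D → -6; maximin = -1.
Column maxima: Left → 2, Center → 0, Right → 1; minimax = 0.
-1 ≠ 0, so there is no saddle point; optimal play is mixed.
D is strictly dominated by U, so Row never plays it.
Left is strictly dominated by Center (it gives Row strictly more in every row), so Column never plays it.
On the remaining 2×2 (U, M vs Center, Right):
Let Row play U with probability p. Expected payoff against Center: (-1)p + 0(1−p) = −p; against Right: 1p + (-5)(1−p) = 6p − 5.
Setting these equal: −p = 6p − 5 ⇒ −7p = -5 ⇒ p = 5/7, and the value is (-1)·(5/7) = -5/7.
For Column: with q = P(Center), equating U's and M's payoffs gives −2q + 1 = 5q − 5 ⇒ q = 6/7.

-5/7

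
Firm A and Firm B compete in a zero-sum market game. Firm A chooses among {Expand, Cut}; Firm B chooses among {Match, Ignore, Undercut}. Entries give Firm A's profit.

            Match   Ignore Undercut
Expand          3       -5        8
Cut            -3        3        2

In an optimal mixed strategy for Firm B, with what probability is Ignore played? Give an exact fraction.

3/7

Row minima: Expand → -5, Cut → -3; maximin = -3.
Column maxima: Match → 3, Ignore → 3, Undercut → 8; minimax = 3.
-3 ≠ 3, so there is no saddle point; optimal play is mixed.
Undercut is strictly dominated by Match (it gives Firm A strictly more in every row), so Firm B never plays it.
On the remaining 2×2 (Expand, Cut vs Match, Ignore):
Let Firm A play Expand with probability p. Expected payoff against Match: 3p + (-3)(1−p) = 6p − 3; against Ignore: (-5)p + 3(1−p) = −8p + 3.
Setting these equal: 6p − 3 = −8p + 3 ⇒ 14p = 6 ⇒ p = 3/7, and the value is (6)·(3/7) − 3 = -3/7.
For Firm B: with q = P(Match), equating Expand's and Cut's payoffs gives 8q − 5 = −6q + 3 ⇒ q = 4/7.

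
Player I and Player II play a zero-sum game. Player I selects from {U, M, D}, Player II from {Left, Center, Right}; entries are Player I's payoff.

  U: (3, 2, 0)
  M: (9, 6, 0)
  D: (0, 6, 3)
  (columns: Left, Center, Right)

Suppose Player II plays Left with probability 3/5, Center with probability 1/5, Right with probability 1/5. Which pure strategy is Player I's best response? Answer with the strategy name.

Expected payoff of U: (3/5)·3 + (1/5)·2 + (1/5)·0 = 11/5.
Expected payoff of M: (3/5)·9 + (1/5)·6 + (1/5)·0 = 33/5.
Expected payoff of D: (3/5)·0 + (1/5)·6 + (1/5)·3 = 9/5.
The largest is 33/5, so Player I's best response is M.

M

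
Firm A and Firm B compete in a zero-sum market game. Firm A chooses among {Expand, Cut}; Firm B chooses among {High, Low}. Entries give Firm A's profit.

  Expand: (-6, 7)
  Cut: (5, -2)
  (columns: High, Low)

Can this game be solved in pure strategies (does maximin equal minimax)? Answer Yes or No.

No

Row minima: Expand → -6, Cut → -2; maximin = -2.
Column maxima: High → 5, Low → 7; minimax = 5.
-2 ≠ 5, so no pure-strategy equilibrium exists.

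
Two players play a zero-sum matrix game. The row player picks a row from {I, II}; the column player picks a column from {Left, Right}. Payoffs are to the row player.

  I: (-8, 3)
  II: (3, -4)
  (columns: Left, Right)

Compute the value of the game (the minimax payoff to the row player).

-23/18

Row minima: I → -8, II → -4; maximin = -4.
Column maxima: Left → 3, Right → 3; minimax = 3.
-4 ≠ 3, so there is no saddle point; optimal play is mixed.
Let the row player play I with probability p. Expected payoff against Left: (-8)p + 3(1−p) = −11p + 3; against Right: 3p + (-4)(1−p) = 7p − 4.
Setting these equal: −11p + 3 = 7p − 4 ⇒ −18p = -7 ⇒ p = 7/18, and the value is (-11)·(7/18) + 3 = -23/18.
For the column player: with q = P(Left), equating I's and II's payoffs gives −11q + 3 = 7q − 4 ⇒ q = 7/18.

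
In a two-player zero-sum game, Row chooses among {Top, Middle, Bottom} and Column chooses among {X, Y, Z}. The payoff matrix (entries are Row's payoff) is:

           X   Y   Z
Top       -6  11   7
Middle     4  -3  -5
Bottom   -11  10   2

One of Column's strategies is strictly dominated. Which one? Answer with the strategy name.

Z holds Row's payoff strictly below Y in every row: 7 < 11, -5 < -3, 2 < 10.
So Y is strictly dominated for Column.

Y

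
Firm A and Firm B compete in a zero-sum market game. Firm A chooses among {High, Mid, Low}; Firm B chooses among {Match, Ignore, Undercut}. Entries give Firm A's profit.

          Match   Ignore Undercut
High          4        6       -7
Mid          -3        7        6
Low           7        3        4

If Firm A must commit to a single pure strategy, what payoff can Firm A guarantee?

Row minima: High → -7, Mid → -3, Low → 3.
The best of these is 3.

3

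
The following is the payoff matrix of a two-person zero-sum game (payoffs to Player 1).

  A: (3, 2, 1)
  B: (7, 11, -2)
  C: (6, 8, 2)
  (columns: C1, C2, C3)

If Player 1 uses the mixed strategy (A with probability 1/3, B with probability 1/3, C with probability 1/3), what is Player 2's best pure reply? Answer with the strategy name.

If Player 2 plays C1, Player 1's expected payoff is (1/3)·3 + (1/3)·7 + (1/3)·6 = 16/3.
If Player 2 plays C2, Player 1's expected payoff is (1/3)·2 + (1/3)·11 + (1/3)·8 = 7.
If Player 2 plays C3, Player 1's expected payoff is (1/3)·1 + (1/3)·(-2) + (1/3)·2 = 1/3.
Player 2 minimizes Player 1's payoff; the smallest is 1/3, so the best response is C3.

C3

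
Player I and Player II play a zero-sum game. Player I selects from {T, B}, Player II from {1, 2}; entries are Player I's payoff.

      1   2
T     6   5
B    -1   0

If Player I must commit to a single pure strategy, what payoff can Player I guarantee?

Row minima: T → 5, B → -1.
The best of these is 5.

5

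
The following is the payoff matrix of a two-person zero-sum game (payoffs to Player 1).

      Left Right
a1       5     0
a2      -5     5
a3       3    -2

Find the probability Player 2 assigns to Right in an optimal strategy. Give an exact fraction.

Row minima: a1 → 0, a2 → -5, a3 → -2; maximin = 0.
Column maxima: Left → 5, Right → 5; minimax = 5.
0 ≠ 5, so there is no saddle point; optimal play is mixed.
a3 is strictly dominated by a1, so Player 1 never plays it.
On the remaining 2×2 (a1, a2 vs Left, Right):
Let Player 1 play a1 with probability p. Expected payoff against Left: 5p + (-5)(1−p) = 10p − 5; against Right: 0p + 5(1−p) = −5p + 5.
Setting these equal: 10p − 5 = −5p + 5 ⇒ 15p = 10 ⇒ p = 2/3, and the value is (10)·(2/3) − 5 = 5/3.
For Player 2: with q = P(Left), equating a1's and a2's payoffs gives 5q = −10q + 5 ⇒ q = 1/3.

2/3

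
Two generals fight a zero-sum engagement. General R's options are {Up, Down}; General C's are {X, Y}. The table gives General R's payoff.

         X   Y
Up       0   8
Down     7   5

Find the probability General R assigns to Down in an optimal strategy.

4/5

Row minima: Up → 0, Down → 5; maximin = 5.
Column maxima: X → 7, Y → 8; minimax = 7.
5 ≠ 7, so there is no saddle point; optimal play is mixed.
Let General R play Up with probability p. Expected payoff against X: 0p + 7(1−p) = −7p + 7; against Y: 8p + 5(1−p) = 3p + 5.
Setting these equal: −7p + 7 = 3p + 5 ⇒ −10p = -2 ⇒ p = 1/5, and the value is (-7)·(1/5) + 7 = 28/5.
For General C: with q = P(X), equating Up's and Down's payoffs gives −8q + 8 = 2q + 5 ⇒ q = 3/10.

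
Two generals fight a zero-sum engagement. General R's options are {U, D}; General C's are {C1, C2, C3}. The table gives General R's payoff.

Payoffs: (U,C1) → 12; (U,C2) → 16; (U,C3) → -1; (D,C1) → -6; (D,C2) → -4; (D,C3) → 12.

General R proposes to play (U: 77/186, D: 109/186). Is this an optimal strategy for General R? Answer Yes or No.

No

Against C1 this mix gives (77/186)·12 + (109/186)·(-6) = 45/31.
Against C2 this mix gives (77/186)·16 + (109/186)·(-4) = 398/93.
Against C3 this mix gives (77/186)·(-1) + (109/186)·12 = 1231/186.
General C will play C1, holding General R to 45/31. Shifting weight toward the row that does better against C1 would raise this floor (the equalizing mix achieves 138/31 against both C1 and C3), so the proposed strategy is not optimal.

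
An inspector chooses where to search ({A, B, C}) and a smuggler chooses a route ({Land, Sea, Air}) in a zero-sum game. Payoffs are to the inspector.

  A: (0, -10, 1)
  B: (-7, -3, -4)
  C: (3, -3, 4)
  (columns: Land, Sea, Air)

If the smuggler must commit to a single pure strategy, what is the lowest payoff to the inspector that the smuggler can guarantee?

-3

Column maxima: Land → 3, Sea → -3, Air → 4.
The smallest of these is -3.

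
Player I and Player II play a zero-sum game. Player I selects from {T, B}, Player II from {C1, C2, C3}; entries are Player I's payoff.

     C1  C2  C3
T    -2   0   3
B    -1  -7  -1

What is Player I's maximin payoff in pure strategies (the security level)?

-2

Row minima: T → -2, B → -7.
The best of these is -2.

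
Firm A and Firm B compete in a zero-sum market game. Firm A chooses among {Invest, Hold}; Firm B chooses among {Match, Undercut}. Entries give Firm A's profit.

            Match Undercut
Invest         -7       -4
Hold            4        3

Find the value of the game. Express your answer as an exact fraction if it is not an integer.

Row minima: Invest → -7, Hold → 3; maximin = 3.
Column maxima: Match → 4, Undercut → 3; minimax = 3.
Since maximin = minimax = 3, there is a saddle point and the value is 3.

3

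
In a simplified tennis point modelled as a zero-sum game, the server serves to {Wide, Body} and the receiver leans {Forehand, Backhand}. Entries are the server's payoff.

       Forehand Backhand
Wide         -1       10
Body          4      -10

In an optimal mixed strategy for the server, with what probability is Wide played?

14/25

Row minima: Wide → -1, Body → -10; maximin = -1.
Column maxima: Forehand → 4, Backhand → 10; minimax = 4.
-1 ≠ 4, so there is no saddle point; optimal play is mixed.
Let the server play Wide with probability p. Expected payoff against Forehand: (-1)p + 4(1−p) = −5p + 4; against Backhand: 10p + (-10)(1−p) = 20p − 10.
Setting these equal: −5p + 4 = 20p − 10 ⇒ −25p = -14 ⇒ p = 14/25, and the value is (-5)·(14/25) + 4 = 6/5.
For the receiver: with q = P(Forehand), equating Wide's and Body's payoffs gives −11q + 10 = 14q − 10 ⇒ q = 4/5.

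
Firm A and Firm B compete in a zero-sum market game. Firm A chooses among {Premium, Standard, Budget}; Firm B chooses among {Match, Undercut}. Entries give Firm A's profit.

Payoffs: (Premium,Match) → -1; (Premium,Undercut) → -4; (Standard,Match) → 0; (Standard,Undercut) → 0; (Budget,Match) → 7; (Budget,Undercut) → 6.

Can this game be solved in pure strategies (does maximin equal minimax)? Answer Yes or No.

Yes

Row minima: Premium → -4, Standard → 0, Budget → 6; maximin = 6.
Column maxima: Match → 7, Undercut → 6; minimax = 6.
maximin = minimax = 6, so a saddle point exists.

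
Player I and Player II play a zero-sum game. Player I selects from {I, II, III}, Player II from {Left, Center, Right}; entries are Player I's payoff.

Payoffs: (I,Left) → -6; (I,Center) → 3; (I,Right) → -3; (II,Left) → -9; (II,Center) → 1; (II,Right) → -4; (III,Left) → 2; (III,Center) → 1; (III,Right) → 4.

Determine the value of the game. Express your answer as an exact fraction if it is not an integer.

6/5

Row minima: I → -6, II → -9, III → 1; maximin = 1.
Column maxima: Left → 2, Center → 3, Right → 4; minimax = 2.
1 ≠ 2, so there is no saddle point; optimal play is mixed.
II is strictly dominated by I, so Player I never plays it.
Right is strictly dominated by Left (it gives Player I strictly more in every row), so Player II never plays it.
On the remaining 2×2 (I, III vs Left, Center):
Let Player I play I with probability p. Expected payoff against Left: (-6)p + 2(1−p) = −8p + 2; against Center: 3p + 1(1−p) = 2p + 1.
Setting these equal: −8p + 2 = 2p + 1 ⇒ −10p = -1 ⇒ p = 1/10, and the value is (-8)·(1/10) + 2 = 6/5.
For Player II: with q = P(Left), equating I's and III's payoffs gives −9q + 3 = q + 1 ⇒ q = 1/5.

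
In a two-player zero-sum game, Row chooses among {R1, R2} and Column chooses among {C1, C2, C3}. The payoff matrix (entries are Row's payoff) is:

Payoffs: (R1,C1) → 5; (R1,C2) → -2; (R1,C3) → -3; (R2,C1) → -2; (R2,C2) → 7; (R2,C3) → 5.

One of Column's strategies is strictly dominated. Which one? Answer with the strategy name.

C3 holds Row's payoff strictly below C2 in every row: -3 < -2, 5 < 7.
So C2 is strictly dominated for Column.

C2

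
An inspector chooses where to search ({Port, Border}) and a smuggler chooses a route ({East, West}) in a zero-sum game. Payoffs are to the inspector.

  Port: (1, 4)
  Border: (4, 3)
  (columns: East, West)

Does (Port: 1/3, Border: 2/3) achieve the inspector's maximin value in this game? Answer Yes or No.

No

Against East this mix gives (1/3)·1 + (2/3)·4 = 3.
Against West this mix gives (1/3)·4 + (2/3)·3 = 10/3.
The smuggler will play East, holding the inspector to 3. Shifting weight toward the row that does better against East would raise this floor (the equalizing mix achieves 13/4 against both East and West), so the proposed strategy is not optimal.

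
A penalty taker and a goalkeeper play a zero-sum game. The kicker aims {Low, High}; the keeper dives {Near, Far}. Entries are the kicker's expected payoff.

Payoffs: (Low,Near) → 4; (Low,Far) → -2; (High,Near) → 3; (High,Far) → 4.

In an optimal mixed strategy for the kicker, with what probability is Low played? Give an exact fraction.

Row minima: Low → -2, High → 3; maximin = 3.
Column maxima: Near → 4, Far → 4; minimax = 4.
3 ≠ 4, so there is no saddle point; optimal play is mixed.
Let the kicker play Low with probability p. Expected payoff against Near: 4p + 3(1−p) = p + 3; against Far: (-2)p + 4(1−p) = −6p + 4.
Setting these equal: p + 3 = −6p + 4 ⇒ 7p = 1 ⇒ p = 1/7, and the value is (1)·(1/7) + 3 = 22/7.
For the keeper: with q = P(Near), equating Low's and High's payoffs gives 6q − 2 = −q + 4 ⇒ q = 6/7.

1/7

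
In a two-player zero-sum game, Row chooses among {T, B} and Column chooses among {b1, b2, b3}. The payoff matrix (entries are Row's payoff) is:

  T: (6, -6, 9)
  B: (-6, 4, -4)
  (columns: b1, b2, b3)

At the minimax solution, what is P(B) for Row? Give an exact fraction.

Row minima: T → -6, B → -6; maximin = -6.
Column maxima: b1 → 6, b2 → 4, b3 → 9; minimax = 4.
-6 ≠ 4, so there is no saddle point; optimal play is mixed.
b3 is strictly dominated by b1 (it gives Row strictly more in every row), so Column never plays it.
On the remaining 2×2 (T, B vs b1, b2):
Let Row play T with probability p. Expected payoff against b1: 6p + (-6)(1−p) = 12p − 6; against b2: (-6)p + 4(1−p) = −10p + 4.
Setting these equal: 12p − 6 = −10p + 4 ⇒ 22p = 10 ⇒ p = 5/11, and the value is (12)·(5/11) − 6 = -6/11.
For Column: with q = P(b1), equating T's and B's payoffs gives 12q − 6 = −10q + 4 ⇒ q = 5/11.

6/11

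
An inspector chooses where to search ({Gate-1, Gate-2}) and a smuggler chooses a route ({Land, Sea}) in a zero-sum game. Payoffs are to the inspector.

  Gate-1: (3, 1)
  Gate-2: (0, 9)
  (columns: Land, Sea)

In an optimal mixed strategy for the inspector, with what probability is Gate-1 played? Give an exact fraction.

9/11

Row minima: Gate-1 → 1, Gate-2 → 0; maximin = 1.
Column maxima: Land → 3, Sea → 9; minimax = 3.
1 ≠ 3, so there is no saddle point; optimal play is mixed.
Let the inspector play Gate-1 with probability p. Expected payoff against Land: 3p + 0(1−p) = 3p; against Sea: 1p + 9(1−p) = −8p + 9.
Setting these equal: 3p = −8p + 9 ⇒ 11p = 9 ⇒ p = 9/11, and the value is (3)·(9/11) = 27/11.
For the smuggler: with q = P(Land), equating Gate-1's and Gate-2's payoffs gives 2q + 1 = −9q + 9 ⇒ q = 8/11.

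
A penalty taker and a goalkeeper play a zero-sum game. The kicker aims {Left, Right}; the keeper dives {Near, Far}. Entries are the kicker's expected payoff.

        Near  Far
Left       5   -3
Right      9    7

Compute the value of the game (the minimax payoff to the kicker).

7

Row minima: Left → -3, Right → 7; maximin = 7.
Column maxima: Near → 9, Far → 7; minimax = 7.
Since maximin = minimax = 7, there is a saddle point and the value is 7.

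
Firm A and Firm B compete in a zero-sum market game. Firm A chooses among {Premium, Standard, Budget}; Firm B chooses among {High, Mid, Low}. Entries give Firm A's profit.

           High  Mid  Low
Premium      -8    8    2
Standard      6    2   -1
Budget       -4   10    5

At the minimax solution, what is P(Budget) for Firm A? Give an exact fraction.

7/16

Row minima: Premium → -8, Standard → -1, Budget → -4; maximin = -1.
Column maxima: High → 6, Mid → 10, Low → 5; minimax = 5.
-1 ≠ 5, so there is no saddle point; optimal play is mixed.
Premium is strictly dominated by Budget, so Firm A never plays it.
Mid is strictly dominated by Low (it gives Firm A strictly more in every row), so Firm B never plays it.
On the remaining 2×2 (Standard, Budget vs High, Low):
Let Firm A play Standard with probability p. Expected payoff against High: 6p + (-4)(1−p) = 10p − 4; against Low: (-1)p + 5(1−p) = −6p + 5.
Setting these equal: 10p − 4 = −6p + 5 ⇒ 16p = 9 ⇒ p = 9/16, and the value is (10)·(9/16) − 4 = 13/8.
For Firm B: with q = P(High), equating Standard's and Budget's payoffs gives 7q − 1 = −9q + 5 ⇒ q = 3/8.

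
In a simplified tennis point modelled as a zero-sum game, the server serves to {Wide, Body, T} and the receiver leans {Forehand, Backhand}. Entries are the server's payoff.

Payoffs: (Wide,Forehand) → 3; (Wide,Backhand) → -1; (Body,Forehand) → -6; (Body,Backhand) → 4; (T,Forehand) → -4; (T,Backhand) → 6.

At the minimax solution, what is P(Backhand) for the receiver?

Row minima: Wide → -1, Body → -6, T → -4; maximin = -1.
Column maxima: Forehand → 3, Backhand → 6; minimax = 3.
-1 ≠ 3, so there is no saddle point; optimal play is mixed.
Body is strictly dominated by T, so the server never plays it.
On the remaining 2×2 (Wide, T vs Forehand, Backhand):
Let the server play Wide with probability p. Expected payoff against Forehand: 3p + (-4)(1−p) = 7p − 4; against Backhand: (-1)p + 6(1−p) = −7p + 6.
Setting these equal: 7p − 4 = −7p + 6 ⇒ 14p = 10 ⇒ p = 5/7, and the value is (7)·(5/7) − 4 = 1.
For the receiver: with q = P(Forehand), equating Wide's and T's payoffs gives 4q − 1 = −10q + 6 ⇒ q = 1/2.

1/2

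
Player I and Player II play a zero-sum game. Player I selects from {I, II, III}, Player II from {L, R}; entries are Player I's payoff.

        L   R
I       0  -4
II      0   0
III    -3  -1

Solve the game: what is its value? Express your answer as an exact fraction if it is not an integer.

0

Row minima: I → -4, II → 0, III → -3; maximin = 0.
Column maxima: L → 0, R → 0; minimax = 0.
Since maximin = minimax = 0, there is a saddle point and the value is 0.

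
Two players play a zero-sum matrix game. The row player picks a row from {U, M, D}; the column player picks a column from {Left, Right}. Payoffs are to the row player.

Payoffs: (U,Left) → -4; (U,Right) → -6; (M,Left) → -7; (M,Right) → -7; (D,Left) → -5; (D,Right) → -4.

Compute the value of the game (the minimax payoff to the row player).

-14/3

Row minima: U → -6, M → -7, D → -5; maximin = -5.
Column maxima: Left → -4, Right → -4; minimax = -4.
-5 ≠ -4, so there is no saddle point; optimal play is mixed.
M is strictly dominated by U, so the row player never plays it.
On the remaining 2×2 (U, D vs Left, Right):
Let the row player play U with probability p. Expected payoff against Left: (-4)p + (-5)(1−p) = p − 5; against Right: (-6)p + (-4)(1−p) = −2p − 4.
Setting these equal: p − 5 = −2p − 4 ⇒ 3p = 1 ⇒ p = 1/3, and the value is (1)·(1/3) − 5 = -14/3.
For the column player: with q = P(Left), equating U's and D's payoffs gives 2q − 6 = −q − 4 ⇒ q = 2/3.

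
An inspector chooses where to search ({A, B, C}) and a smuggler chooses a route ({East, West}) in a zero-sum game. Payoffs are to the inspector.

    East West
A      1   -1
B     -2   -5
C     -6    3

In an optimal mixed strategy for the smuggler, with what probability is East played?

Row minima: A → -1, B → -5, C → -6; maximin = -1.
Column maxima: East → 1, West → 3; minimax = 1.
-1 ≠ 1, so there is no saddle point; optimal play is mixed.
B is strictly dominated by A, so the inspector never plays it.
On the remaining 2×2 (A, C vs East, West):
Let the inspector play A with probability p. Expected payoff against East: 1p + (-6)(1−p) = 7p − 6; against West: (-1)p + 3(1−p) = −4p + 3.
Setting these equal: 7p − 6 = −4p + 3 ⇒ 11p = 9 ⇒ p = 9/11, and the value is (7)·(9/11) − 6 = -3/11.
For the smuggler: with q = P(East), equating A's and C's payoffs gives 2q − 1 = −9q + 3 ⇒ q = 4/11.

4/11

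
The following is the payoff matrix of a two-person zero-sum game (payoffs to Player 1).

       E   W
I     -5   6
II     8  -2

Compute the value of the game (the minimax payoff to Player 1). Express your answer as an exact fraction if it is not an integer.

Row minima: I → -5, II → -2; maximin = -2.
Column maxima: E → 8, W → 6; minimax = 6.
-2 ≠ 6, so there is no saddle point; optimal play is mixed.
Let Player 1 play I with probability p. Expected payoff against E: (-5)p + 8(1−p) = −13p + 8; against W: 6p + (-2)(1−p) = 8p − 2.
Setting these equal: −13p + 8 = 8p − 2 ⇒ −21p = -10 ⇒ p = 10/21, and the value is (-13)·(10/21) + 8 = 38/21.
For Player 2: with q = P(E), equating I's and II's payoffs gives −11q + 6 = 10q − 2 ⇒ q = 8/21.

38/21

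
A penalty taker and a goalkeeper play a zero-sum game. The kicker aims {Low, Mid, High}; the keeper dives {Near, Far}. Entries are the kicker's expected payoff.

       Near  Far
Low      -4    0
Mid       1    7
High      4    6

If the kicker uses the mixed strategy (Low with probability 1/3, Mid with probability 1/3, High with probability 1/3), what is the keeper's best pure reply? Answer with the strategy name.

Near

If the keeper plays Near, the kicker's expected payoff is (1/3)·(-4) + (1/3)·1 + (1/3)·4 = 1/3.
If the keeper plays Far, the kicker's expected payoff is (1/3)·0 + (1/3)·7 + (1/3)·6 = 13/3.
The keeper minimizes the kicker's payoff; the smallest is 1/3, so the best response is Near.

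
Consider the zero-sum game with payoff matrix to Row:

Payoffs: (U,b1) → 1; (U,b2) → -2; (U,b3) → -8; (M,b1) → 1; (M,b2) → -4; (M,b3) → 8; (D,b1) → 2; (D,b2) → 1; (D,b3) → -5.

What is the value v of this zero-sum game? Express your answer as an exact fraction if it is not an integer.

Row minima: U → -8, M → -4, D → -5; maximin = -4.
Column maxima: b1 → 2, b2 → 1, b3 → 8; minimax = 1.
-4 ≠ 1, so there is no saddle point; optimal play is mixed.
U is strictly dominated by D, so Row never plays it.
b1 is strictly dominated by b2 (it gives Row strictly more in every row), so Column never plays it.
On the remaining 2×2 (M, D vs b2, b3):
Let Row play M with probability p. Expected payoff against b2: (-4)p + 1(1−p) = −5p + 1; against b3: 8p + (-5)(1−p) = 13p − 5.
Setting these equal: −5p + 1 = 13p − 5 ⇒ −18p = -6 ⇒ p = 1/3, and the value is (-5)·(1/3) + 1 = -2/3.
For Column: with q = P(b2), equating M's and D's payoffs gives −12q + 8 = 6q − 5 ⇒ q = 13/18.

-2/3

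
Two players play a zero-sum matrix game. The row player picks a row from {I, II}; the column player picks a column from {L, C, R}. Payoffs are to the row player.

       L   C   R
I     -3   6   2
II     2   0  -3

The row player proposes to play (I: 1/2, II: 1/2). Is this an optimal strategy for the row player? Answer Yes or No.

Yes

Against L this mix gives (1/2)·(-3) + (1/2)·2 = -1/2.
Against C this mix gives (1/2)·6 + (1/2)·0 = 3.
Against R this mix gives (1/2)·2 + (1/2)·(-3) = -1/2.
All of the column player's active replies (L, R) yield -1/2, and no column does worse for the row player. The mix makes the column player indifferent and guarantees -1/2, so it is optimal.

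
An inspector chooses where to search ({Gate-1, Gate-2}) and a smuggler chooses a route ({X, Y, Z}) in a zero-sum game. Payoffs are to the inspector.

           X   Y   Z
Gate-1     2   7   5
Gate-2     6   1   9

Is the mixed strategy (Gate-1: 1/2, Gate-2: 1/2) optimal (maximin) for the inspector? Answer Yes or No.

Against X this mix gives (1/2)·2 + (1/2)·6 = 4.
Against Y this mix gives (1/2)·7 + (1/2)·1 = 4.
Against Z this mix gives (1/2)·5 + (1/2)·9 = 7.
All of the smuggler's active replies (X, Y) yield 4, and no column does worse for the inspector. The mix makes the smuggler indifferent and guarantees 4, so it is optimal.

Yes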